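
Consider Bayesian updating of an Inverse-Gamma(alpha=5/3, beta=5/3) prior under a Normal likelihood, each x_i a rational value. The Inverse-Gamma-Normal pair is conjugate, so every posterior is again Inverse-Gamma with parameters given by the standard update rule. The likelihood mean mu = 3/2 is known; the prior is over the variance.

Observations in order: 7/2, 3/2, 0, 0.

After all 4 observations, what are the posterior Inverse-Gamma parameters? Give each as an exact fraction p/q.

alpha=11/3, beta=71/12

obs 1: x=7/2 → posterior Inverse-Gamma(13/6, 11/3)
obs 2: x=3/2 → posterior Inverse-Gamma(8/3, 11/3)
obs 3: x=0 → posterior Inverse-Gamma(19/6, 115/24)
obs 4: x=0 → posterior Inverse-Gamma(11/3, 71/12)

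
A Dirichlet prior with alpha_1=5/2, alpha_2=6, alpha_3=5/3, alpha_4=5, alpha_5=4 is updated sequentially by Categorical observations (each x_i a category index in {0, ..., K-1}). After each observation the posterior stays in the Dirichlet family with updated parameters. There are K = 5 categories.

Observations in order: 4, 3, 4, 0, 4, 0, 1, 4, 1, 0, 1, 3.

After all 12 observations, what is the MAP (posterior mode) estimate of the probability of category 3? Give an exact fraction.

obs 1: x=4 → posterior Dirichlet(5/2, 6, 5/3, 5, 5)
obs 2: x=3 → posterior Dirichlet(5/2, 6, 5/3, 6, 5)
obs 3: x=4 → posterior Dirichlet(5/2, 6, 5/3, 6, 6)
obs 4: x=0 → posterior Dirichlet(7/2, 6, 5/3, 6, 6)
obs 5: x=4 → posterior Dirichlet(7/2, 6, 5/3, 6, 7)
obs 6: x=0 → posterior Dirichlet(9/2, 6, 5/3, 6, 7)
obs 7: x=1 → posterior Dirichlet(9/2, 7, 5/3, 6, 7)
obs 8: x=4 → posterior Dirichlet(9/2, 7, 5/3, 6, 8)
obs 9: x=1 → posterior Dirichlet(9/2, 8, 5/3, 6, 8)
obs 10: x=0 → posterior Dirichlet(11/2, 8, 5/3, 6, 8)
obs 11: x=1 → posterior Dirichlet(11/2, 9, 5/3, 6, 8)
obs 12: x=3 → posterior Dirichlet(11/2, 9, 5/3, 7, 8)

36/157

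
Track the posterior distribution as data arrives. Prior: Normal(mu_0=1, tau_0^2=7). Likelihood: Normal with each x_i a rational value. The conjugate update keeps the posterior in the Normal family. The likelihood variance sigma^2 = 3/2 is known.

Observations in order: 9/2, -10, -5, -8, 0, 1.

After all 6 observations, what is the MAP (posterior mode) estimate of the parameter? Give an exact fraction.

-242/87

obs 1: x=9/2 → posterior Normal(66/17, 21/17)
obs 2: x=-10 → posterior Normal(-74/31, 21/31)
obs 3: x=-5 → posterior Normal(-16/5, 7/15)
obs 4: x=-8 → posterior Normal(-256/59, 21/59)
obs 5: x=0 → posterior Normal(-256/73, 21/73)
obs 6: x=1 → posterior Normal(-242/87, 7/29)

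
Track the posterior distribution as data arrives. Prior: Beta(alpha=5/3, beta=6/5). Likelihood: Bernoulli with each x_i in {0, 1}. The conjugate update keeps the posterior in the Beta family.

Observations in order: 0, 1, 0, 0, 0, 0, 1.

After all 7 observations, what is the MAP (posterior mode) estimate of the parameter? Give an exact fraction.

obs 1: x=0 → posterior Beta(5/3, 11/5)
obs 2: x=1 → posterior Beta(8/3, 11/5)
obs 3: x=0 → posterior Beta(8/3, 16/5)
obs 4: x=0 → posterior Beta(8/3, 21/5)
obs 5: x=0 → posterior Beta(8/3, 26/5)
obs 6: x=0 → posterior Beta(8/3, 31/5)
obs 7: x=1 → posterior Beta(11/3, 31/5)

20/59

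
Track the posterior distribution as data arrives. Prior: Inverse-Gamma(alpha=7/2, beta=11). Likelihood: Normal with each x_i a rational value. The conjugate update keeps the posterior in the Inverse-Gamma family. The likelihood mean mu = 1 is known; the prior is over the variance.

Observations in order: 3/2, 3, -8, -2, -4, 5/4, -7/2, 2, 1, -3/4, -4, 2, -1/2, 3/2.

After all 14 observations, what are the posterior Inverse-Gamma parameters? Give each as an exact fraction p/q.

obs 1: x=3/2 → posterior Inverse-Gamma(4, 89/8)
obs 2: x=3 → posterior Inverse-Gamma(9/2, 105/8)
obs 3: x=-8 → posterior Inverse-Gamma(5, 429/8)
obs 4: x=-2 → posterior Inverse-Gamma(11/2, 465/8)
obs 5: x=-4 → posterior Inverse-Gamma(6, 565/8)
obs 6: x=5/4 → posterior Inverse-Gamma(13/2, 2261/32)
obs 7: x=-7/2 → posterior Inverse-Gamma(7, 2585/32)
obs 8: x=2 → posterior Inverse-Gamma(15/2, 2601/32)
obs 9: x=1 → posterior Inverse-Gamma(8, 2601/32)
obs 10: x=-3/4 → posterior Inverse-Gamma(17/2, 1325/16)
obs 11: x=-4 → posterior Inverse-Gamma(9, 1525/16)
obs 12: x=2 → posterior Inverse-Gamma(19/2, 1533/16)
obs 13: x=-1/2 → posterior Inverse-Gamma(10, 1551/16)
obs 14: x=3/2 → posterior Inverse-Gamma(21/2, 1553/16)

alpha=21/2, beta=1553/16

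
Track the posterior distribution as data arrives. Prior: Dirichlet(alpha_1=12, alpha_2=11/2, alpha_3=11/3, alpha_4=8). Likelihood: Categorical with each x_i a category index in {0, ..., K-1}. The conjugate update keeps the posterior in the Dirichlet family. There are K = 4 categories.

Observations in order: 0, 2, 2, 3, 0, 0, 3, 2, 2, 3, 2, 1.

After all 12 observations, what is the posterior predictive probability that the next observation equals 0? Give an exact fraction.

obs 1: x=0 → posterior Dirichlet(13, 11/2, 11/3, 8)
obs 2: x=2 → posterior Dirichlet(13, 11/2, 14/3, 8)
obs 3: x=2 → posterior Dirichlet(13, 11/2, 17/3, 8)
obs 4: x=3 → posterior Dirichlet(13, 11/2, 17/3, 9)
obs 5: x=0 → posterior Dirichlet(14, 11/2, 17/3, 9)
obs 6: x=0 → posterior Dirichlet(15, 11/2, 17/3, 9)
obs 7: x=3 → posterior Dirichlet(15, 11/2, 17/3, 10)
obs 8: x=2 → posterior Dirichlet(15, 11/2, 20/3, 10)
obs 9: x=2 → posterior Dirichlet(15, 11/2, 23/3, 10)
obs 10: x=3 → posterior Dirichlet(15, 11/2, 23/3, 11)
obs 11: x=2 → posterior Dirichlet(15, 11/2, 26/3, 11)
obs 12: x=1 → posterior Dirichlet(15, 13/2, 26/3, 11)

90/247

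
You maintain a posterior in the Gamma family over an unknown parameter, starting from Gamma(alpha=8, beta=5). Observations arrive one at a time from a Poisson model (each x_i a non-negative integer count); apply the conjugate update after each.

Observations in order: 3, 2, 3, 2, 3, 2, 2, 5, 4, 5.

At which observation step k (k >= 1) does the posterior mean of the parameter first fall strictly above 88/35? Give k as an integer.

obs 1: x=3 → posterior Gamma(11, 6)
obs 2: x=2 → posterior Gamma(13, 7)
obs 3: x=3 → posterior Gamma(16, 8)
obs 4: x=2 → posterior Gamma(18, 9)
obs 5: x=3 → posterior Gamma(21, 10)
obs 6: x=2 → posterior Gamma(23, 11)
obs 7: x=2 → posterior Gamma(25, 12)
obs 8: x=5 → posterior Gamma(30, 13)
obs 9: x=4 → posterior Gamma(34, 14)
obs 10: x=5 → posterior Gamma(39, 15)

k = 10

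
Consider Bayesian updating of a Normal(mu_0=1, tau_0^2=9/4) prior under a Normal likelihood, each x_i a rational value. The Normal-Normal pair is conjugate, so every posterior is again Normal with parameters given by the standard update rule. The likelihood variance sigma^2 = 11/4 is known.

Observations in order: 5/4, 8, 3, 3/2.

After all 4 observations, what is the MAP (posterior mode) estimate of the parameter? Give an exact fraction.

obs 1: x=5/4 → posterior Normal(89/80, 99/80)
obs 2: x=8 → posterior Normal(13/4, 99/116)
obs 3: x=3 → posterior Normal(485/152, 99/152)
obs 4: x=3/2 → posterior Normal(539/188, 99/188)

539/188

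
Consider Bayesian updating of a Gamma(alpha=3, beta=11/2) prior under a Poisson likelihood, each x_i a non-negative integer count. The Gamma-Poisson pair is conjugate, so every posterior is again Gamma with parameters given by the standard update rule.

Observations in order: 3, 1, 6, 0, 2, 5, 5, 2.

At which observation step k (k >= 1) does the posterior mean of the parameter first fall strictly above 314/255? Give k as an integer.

obs 1: x=3 → posterior Gamma(6, 13/2)
obs 2: x=1 → posterior Gamma(7, 15/2)
obs 3: x=6 → posterior Gamma(13, 17/2)
obs 4: x=0 → posterior Gamma(13, 19/2)
obs 5: x=2 → posterior Gamma(15, 21/2)
obs 6: x=5 → posterior Gamma(20, 23/2)
obs 7: x=5 → posterior Gamma(25, 25/2)
obs 8: x=2 → posterior Gamma(27, 27/2)

k = 3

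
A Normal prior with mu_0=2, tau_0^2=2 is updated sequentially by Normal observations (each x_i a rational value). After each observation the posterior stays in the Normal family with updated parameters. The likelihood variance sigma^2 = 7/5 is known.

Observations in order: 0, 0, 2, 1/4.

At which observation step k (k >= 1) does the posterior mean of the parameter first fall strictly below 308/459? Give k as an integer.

obs 1: x=0 → posterior Normal(14/17, 14/17)
obs 2: x=0 → posterior Normal(14/27, 14/27)
obs 3: x=2 → posterior Normal(34/37, 14/37)
obs 4: x=1/4 → posterior Normal(73/94, 14/47)

k = 2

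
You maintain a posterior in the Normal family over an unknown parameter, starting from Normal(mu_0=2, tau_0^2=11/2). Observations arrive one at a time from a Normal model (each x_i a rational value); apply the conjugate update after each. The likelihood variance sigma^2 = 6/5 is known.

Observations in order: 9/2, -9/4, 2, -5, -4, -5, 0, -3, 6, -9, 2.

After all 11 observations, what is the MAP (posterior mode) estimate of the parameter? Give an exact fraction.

-2929/2468

obs 1: x=9/2 → posterior Normal(543/134, 66/67)
obs 2: x=-9/4 → posterior Normal(591/488, 33/61)
obs 3: x=2 → posterior Normal(1031/708, 22/59)
obs 4: x=-5 → posterior Normal(-69/928, 33/116)
obs 5: x=-4 → posterior Normal(-949/1148, 66/287)
obs 6: x=-5 → posterior Normal(-683/456, 11/57)
obs 7: x=0 → posterior Normal(-2049/1588, 66/397)
obs 8: x=-3 → posterior Normal(-2709/1808, 33/226)
obs 9: x=6 → posterior Normal(-463/676, 22/169)
obs 10: x=-9 → posterior Normal(-3369/2248, 33/281)
obs 11: x=2 → posterior Normal(-2929/2468, 66/617)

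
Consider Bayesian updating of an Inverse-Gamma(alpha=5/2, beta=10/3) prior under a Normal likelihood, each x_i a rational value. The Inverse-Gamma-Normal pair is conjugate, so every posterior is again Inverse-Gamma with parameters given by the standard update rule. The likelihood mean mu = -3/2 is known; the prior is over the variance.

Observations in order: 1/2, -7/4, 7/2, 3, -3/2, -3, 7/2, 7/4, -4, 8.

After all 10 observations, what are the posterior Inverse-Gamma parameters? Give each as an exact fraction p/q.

alpha=15/2, beta=4567/48

obs 1: x=1/2 → posterior Inverse-Gamma(3, 16/3)
obs 2: x=-7/4 → posterior Inverse-Gamma(7/2, 515/96)
obs 3: x=7/2 → posterior Inverse-Gamma(4, 1715/96)
obs 4: x=3 → posterior Inverse-Gamma(9/2, 2687/96)
obs 5: x=-3/2 → posterior Inverse-Gamma(5, 2687/96)
obs 6: x=-3 → posterior Inverse-Gamma(11/2, 2795/96)
obs 7: x=7/2 → posterior Inverse-Gamma(6, 3995/96)
obs 8: x=7/4 → posterior Inverse-Gamma(13/2, 2251/48)
obs 9: x=-4 → posterior Inverse-Gamma(7, 2401/48)
obs 10: x=8 → posterior Inverse-Gamma(15/2, 4567/48)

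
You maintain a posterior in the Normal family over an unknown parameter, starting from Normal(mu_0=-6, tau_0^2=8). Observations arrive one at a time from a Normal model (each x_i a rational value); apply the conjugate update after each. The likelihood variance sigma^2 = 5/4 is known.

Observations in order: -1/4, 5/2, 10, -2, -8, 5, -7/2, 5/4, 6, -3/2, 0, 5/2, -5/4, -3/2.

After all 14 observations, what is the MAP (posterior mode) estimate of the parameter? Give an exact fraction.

266/453

obs 1: x=-1/4 → posterior Normal(-38/37, 40/37)
obs 2: x=5/2 → posterior Normal(14/23, 40/69)
obs 3: x=10 → posterior Normal(362/101, 40/101)
obs 4: x=-2 → posterior Normal(298/133, 40/133)
obs 5: x=-8 → posterior Normal(14/55, 8/33)
obs 6: x=5 → posterior Normal(202/197, 40/197)
obs 7: x=-7/2 → posterior Normal(90/229, 40/229)
obs 8: x=5/4 → posterior Normal(130/261, 40/261)
obs 9: x=6 → posterior Normal(322/293, 40/293)
obs 10: x=-3/2 → posterior Normal(274/325, 8/65)
obs 11: x=0 → posterior Normal(274/357, 40/357)
obs 12: x=5/2 → posterior Normal(354/389, 40/389)
obs 13: x=-5/4 → posterior Normal(314/421, 40/421)
obs 14: x=-3/2 → posterior Normal(266/453, 40/453)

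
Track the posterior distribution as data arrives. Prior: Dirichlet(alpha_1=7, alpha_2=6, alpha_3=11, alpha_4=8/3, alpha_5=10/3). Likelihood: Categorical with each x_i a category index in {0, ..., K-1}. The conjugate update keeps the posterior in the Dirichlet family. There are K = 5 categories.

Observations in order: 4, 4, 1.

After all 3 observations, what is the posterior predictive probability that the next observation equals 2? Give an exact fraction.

obs 1: x=4 → posterior Dirichlet(7, 6, 11, 8/3, 13/3)
obs 2: x=4 → posterior Dirichlet(7, 6, 11, 8/3, 16/3)
obs 3: x=1 → posterior Dirichlet(7, 7, 11, 8/3, 16/3)

1/3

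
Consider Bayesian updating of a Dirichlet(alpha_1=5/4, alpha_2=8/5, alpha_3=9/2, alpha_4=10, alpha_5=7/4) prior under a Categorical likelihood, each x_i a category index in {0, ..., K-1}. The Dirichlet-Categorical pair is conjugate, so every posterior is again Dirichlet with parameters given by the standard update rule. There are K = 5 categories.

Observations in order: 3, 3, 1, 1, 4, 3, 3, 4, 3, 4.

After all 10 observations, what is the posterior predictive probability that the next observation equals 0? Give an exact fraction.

25/582

obs 1: x=3 → posterior Dirichlet(5/4, 8/5, 9/2, 11, 7/4)
obs 2: x=3 → posterior Dirichlet(5/4, 8/5, 9/2, 12, 7/4)
obs 3: x=1 → posterior Dirichlet(5/4, 13/5, 9/2, 12, 7/4)
obs 4: x=1 → posterior Dirichlet(5/4, 18/5, 9/2, 12, 7/4)
obs 5: x=4 → posterior Dirichlet(5/4, 18/5, 9/2, 12, 11/4)
obs 6: x=3 → posterior Dirichlet(5/4, 18/5, 9/2, 13, 11/4)
obs 7: x=3 → posterior Dirichlet(5/4, 18/5, 9/2, 14, 11/4)
obs 8: x=4 → posterior Dirichlet(5/4, 18/5, 9/2, 14, 15/4)
obs 9: x=3 → posterior Dirichlet(5/4, 18/5, 9/2, 15, 15/4)
obs 10: x=4 → posterior Dirichlet(5/4, 18/5, 9/2, 15, 19/4)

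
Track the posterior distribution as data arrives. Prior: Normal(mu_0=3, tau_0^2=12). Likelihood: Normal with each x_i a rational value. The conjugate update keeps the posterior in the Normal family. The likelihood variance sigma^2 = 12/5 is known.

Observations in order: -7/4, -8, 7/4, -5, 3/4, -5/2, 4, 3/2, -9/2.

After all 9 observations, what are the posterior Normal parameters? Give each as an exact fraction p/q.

mu_0=-263/184, tau_0^2=6/23

obs 1: x=-7/4 → posterior Normal(-23/24, 2)
obs 2: x=-8 → posterior Normal(-183/44, 12/11)
obs 3: x=7/4 → posterior Normal(-37/16, 3/4)
obs 4: x=-5 → posterior Normal(-62/21, 4/7)
obs 5: x=3/4 → posterior Normal(-233/104, 6/13)
obs 6: x=-5/2 → posterior Normal(-283/124, 12/31)
obs 7: x=4 → posterior Normal(-203/144, 1/3)
obs 8: x=3/2 → posterior Normal(-173/164, 12/41)
obs 9: x=-9/2 → posterior Normal(-263/184, 6/23)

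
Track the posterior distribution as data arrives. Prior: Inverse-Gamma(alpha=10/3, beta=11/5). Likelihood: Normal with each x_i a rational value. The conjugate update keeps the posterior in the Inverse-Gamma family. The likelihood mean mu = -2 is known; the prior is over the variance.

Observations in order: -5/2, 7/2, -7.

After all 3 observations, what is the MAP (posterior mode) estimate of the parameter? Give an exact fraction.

1797/350

obs 1: x=-5/2 → posterior Inverse-Gamma(23/6, 93/40)
obs 2: x=7/2 → posterior Inverse-Gamma(13/3, 349/20)
obs 3: x=-7 → posterior Inverse-Gamma(29/6, 599/20)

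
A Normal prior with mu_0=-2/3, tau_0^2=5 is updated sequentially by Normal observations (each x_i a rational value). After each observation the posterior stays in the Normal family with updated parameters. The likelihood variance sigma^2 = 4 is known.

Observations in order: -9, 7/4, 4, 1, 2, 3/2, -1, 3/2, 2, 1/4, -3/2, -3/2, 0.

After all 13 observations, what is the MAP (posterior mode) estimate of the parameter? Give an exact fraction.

obs 1: x=-9 → posterior Normal(-143/27, 20/9)
obs 2: x=7/4 → posterior Normal(-467/168, 10/7)
obs 3: x=4 → posterior Normal(-227/228, 20/19)
obs 4: x=1 → posterior Normal(-167/288, 5/6)
obs 5: x=2 → posterior Normal(-47/348, 20/29)
obs 6: x=3/2 → posterior Normal(43/408, 10/17)
obs 7: x=-1 → posterior Normal(-17/468, 20/39)
obs 8: x=3/2 → posterior Normal(73/528, 5/11)
obs 9: x=2 → posterior Normal(193/588, 20/49)
obs 10: x=1/4 → posterior Normal(26/81, 10/27)
obs 11: x=-3/2 → posterior Normal(1/6, 20/59)
obs 12: x=-3/2 → posterior Normal(7/192, 5/16)
obs 13: x=0 → posterior Normal(7/207, 20/69)

7/207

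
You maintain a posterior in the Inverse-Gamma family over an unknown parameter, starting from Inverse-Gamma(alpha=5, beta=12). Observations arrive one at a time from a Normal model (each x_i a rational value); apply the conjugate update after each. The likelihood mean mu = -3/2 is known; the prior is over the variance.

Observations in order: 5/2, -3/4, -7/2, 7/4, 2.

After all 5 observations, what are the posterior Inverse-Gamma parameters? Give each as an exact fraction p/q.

obs 1: x=5/2 → posterior Inverse-Gamma(11/2, 20)
obs 2: x=-3/4 → posterior Inverse-Gamma(6, 649/32)
obs 3: x=-7/2 → posterior Inverse-Gamma(13/2, 713/32)
obs 4: x=7/4 → posterior Inverse-Gamma(7, 441/16)
obs 5: x=2 → posterior Inverse-Gamma(15/2, 539/16)

alpha=15/2, beta=539/16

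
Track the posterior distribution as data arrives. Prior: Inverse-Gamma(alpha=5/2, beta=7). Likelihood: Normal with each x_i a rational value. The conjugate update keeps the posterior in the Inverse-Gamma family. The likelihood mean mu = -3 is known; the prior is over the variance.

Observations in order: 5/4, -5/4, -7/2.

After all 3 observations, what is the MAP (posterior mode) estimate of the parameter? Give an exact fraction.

283/80

obs 1: x=5/4 → posterior Inverse-Gamma(3, 513/32)
obs 2: x=-5/4 → posterior Inverse-Gamma(7/2, 281/16)
obs 3: x=-7/2 → posterior Inverse-Gamma(4, 283/16)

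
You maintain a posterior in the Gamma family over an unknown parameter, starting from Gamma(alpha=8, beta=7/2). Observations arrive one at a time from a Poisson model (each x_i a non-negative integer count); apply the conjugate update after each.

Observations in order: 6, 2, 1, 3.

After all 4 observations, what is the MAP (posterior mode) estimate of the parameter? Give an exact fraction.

38/15

obs 1: x=6 → posterior Gamma(14, 9/2)
obs 2: x=2 → posterior Gamma(16, 11/2)
obs 3: x=1 → posterior Gamma(17, 13/2)
obs 4: x=3 → posterior Gamma(20, 15/2)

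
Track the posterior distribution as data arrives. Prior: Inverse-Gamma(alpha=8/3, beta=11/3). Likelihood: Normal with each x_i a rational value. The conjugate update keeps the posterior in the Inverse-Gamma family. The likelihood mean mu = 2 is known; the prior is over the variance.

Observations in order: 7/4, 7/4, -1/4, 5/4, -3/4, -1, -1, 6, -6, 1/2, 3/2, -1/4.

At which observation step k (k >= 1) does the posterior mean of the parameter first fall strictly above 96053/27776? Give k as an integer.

obs 1: x=7/4 → posterior Inverse-Gamma(19/6, 355/96)
obs 2: x=7/4 → posterior Inverse-Gamma(11/3, 179/48)
obs 3: x=-1/4 → posterior Inverse-Gamma(25/6, 601/96)
obs 4: x=5/4 → posterior Inverse-Gamma(14/3, 157/24)
obs 5: x=-3/4 → posterior Inverse-Gamma(31/6, 991/96)
obs 6: x=-1 → posterior Inverse-Gamma(17/3, 1423/96)
obs 7: x=-1 → posterior Inverse-Gamma(37/6, 1855/96)
obs 8: x=6 → posterior Inverse-Gamma(20/3, 2623/96)
obs 9: x=-6 → posterior Inverse-Gamma(43/6, 5695/96)
obs 10: x=1/2 → posterior Inverse-Gamma(23/3, 5803/96)
obs 11: x=3/2 → posterior Inverse-Gamma(49/6, 5815/96)
obs 12: x=-1/4 → posterior Inverse-Gamma(26/3, 3029/48)

k = 7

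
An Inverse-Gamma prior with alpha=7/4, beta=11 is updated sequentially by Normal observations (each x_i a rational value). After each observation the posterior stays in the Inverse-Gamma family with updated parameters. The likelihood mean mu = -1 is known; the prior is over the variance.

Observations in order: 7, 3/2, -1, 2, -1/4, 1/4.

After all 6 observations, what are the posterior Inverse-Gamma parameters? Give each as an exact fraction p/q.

obs 1: x=7 → posterior Inverse-Gamma(9/4, 43)
obs 2: x=3/2 → posterior Inverse-Gamma(11/4, 369/8)
obs 3: x=-1 → posterior Inverse-Gamma(13/4, 369/8)
obs 4: x=2 → posterior Inverse-Gamma(15/4, 405/8)
obs 5: x=-1/4 → posterior Inverse-Gamma(17/4, 1629/32)
obs 6: x=1/4 → posterior Inverse-Gamma(19/4, 827/16)

alpha=19/4, beta=827/16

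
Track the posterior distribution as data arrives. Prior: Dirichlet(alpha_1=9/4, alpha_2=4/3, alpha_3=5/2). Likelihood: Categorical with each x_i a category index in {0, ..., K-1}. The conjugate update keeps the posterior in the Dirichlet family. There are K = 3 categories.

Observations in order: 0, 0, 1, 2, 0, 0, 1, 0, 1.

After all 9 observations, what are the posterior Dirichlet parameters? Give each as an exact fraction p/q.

obs 1: x=0 → posterior Dirichlet(13/4, 4/3, 5/2)
obs 2: x=0 → posterior Dirichlet(17/4, 4/3, 5/2)
obs 3: x=1 → posterior Dirichlet(17/4, 7/3, 5/2)
obs 4: x=2 → posterior Dirichlet(17/4, 7/3, 7/2)
obs 5: x=0 → posterior Dirichlet(21/4, 7/3, 7/2)
obs 6: x=0 → posterior Dirichlet(25/4, 7/3, 7/2)
obs 7: x=1 → posterior Dirichlet(25/4, 10/3, 7/2)
obs 8: x=0 → posterior Dirichlet(29/4, 10/3, 7/2)
obs 9: x=1 → posterior Dirichlet(29/4, 13/3, 7/2)

alpha_1=29/4, alpha_2=13/3, alpha_3=7/2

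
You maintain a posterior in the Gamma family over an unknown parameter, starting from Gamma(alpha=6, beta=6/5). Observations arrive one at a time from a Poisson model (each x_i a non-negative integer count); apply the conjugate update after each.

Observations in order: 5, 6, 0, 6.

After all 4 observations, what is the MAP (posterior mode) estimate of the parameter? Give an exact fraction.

obs 1: x=5 → posterior Gamma(11, 11/5)
obs 2: x=6 → posterior Gamma(17, 16/5)
obs 3: x=0 → posterior Gamma(17, 21/5)
obs 4: x=6 → posterior Gamma(23, 26/5)

55/13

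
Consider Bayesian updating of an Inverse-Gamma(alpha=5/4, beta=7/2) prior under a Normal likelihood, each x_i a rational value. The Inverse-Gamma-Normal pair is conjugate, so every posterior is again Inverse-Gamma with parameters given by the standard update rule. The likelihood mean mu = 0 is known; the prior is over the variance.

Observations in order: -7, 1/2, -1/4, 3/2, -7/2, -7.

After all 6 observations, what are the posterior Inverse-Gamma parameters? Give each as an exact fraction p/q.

alpha=17/4, beta=1917/32

obs 1: x=-7 → posterior Inverse-Gamma(7/4, 28)
obs 2: x=1/2 → posterior Inverse-Gamma(9/4, 225/8)
obs 3: x=-1/4 → posterior Inverse-Gamma(11/4, 901/32)
obs 4: x=3/2 → posterior Inverse-Gamma(13/4, 937/32)
obs 5: x=-7/2 → posterior Inverse-Gamma(15/4, 1133/32)
obs 6: x=-7 → posterior Inverse-Gamma(17/4, 1917/32)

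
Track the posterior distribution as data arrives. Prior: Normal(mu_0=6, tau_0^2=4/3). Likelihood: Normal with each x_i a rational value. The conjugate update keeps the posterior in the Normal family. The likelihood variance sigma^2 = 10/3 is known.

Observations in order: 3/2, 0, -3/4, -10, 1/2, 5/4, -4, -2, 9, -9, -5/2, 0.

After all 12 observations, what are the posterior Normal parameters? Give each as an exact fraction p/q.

mu_0=-2/29, tau_0^2=20/87

obs 1: x=3/2 → posterior Normal(33/7, 20/21)
obs 2: x=0 → posterior Normal(11/3, 20/27)
obs 3: x=-3/4 → posterior Normal(63/22, 20/33)
obs 4: x=-10 → posterior Normal(23/26, 20/39)
obs 5: x=1/2 → posterior Normal(5/6, 4/9)
obs 6: x=5/4 → posterior Normal(15/17, 20/51)
obs 7: x=-4 → posterior Normal(7/19, 20/57)
obs 8: x=-2 → posterior Normal(1/7, 20/63)
obs 9: x=9 → posterior Normal(21/23, 20/69)
obs 10: x=-9 → posterior Normal(3/25, 4/15)
obs 11: x=-5/2 → posterior Normal(-2/27, 20/81)
obs 12: x=0 → posterior Normal(-2/29, 20/87)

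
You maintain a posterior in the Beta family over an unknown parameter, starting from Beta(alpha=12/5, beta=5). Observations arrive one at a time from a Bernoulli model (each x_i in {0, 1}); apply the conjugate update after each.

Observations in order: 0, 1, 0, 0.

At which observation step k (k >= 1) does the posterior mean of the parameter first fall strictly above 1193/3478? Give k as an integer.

obs 1: x=0 → posterior Beta(12/5, 6)
obs 2: x=1 → posterior Beta(17/5, 6)
obs 3: x=0 → posterior Beta(17/5, 7)
obs 4: x=0 → posterior Beta(17/5, 8)

k = 2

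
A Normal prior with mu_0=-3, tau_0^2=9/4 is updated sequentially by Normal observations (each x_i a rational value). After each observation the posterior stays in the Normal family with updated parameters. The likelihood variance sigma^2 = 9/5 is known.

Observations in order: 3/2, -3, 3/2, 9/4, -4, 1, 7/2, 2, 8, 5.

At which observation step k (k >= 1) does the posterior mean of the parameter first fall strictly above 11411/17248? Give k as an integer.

k = 9

obs 1: x=3/2 → posterior Normal(-1/2, 1)
obs 2: x=-3 → posterior Normal(-39/28, 9/14)
obs 3: x=3/2 → posterior Normal(-12/19, 9/19)
obs 4: x=9/4 → posterior Normal(-1/32, 3/8)
obs 5: x=-4 → posterior Normal(-83/116, 9/29)
obs 6: x=1 → posterior Normal(-63/136, 9/34)
obs 7: x=7/2 → posterior Normal(7/156, 3/13)
obs 8: x=2 → posterior Normal(47/176, 9/44)
obs 9: x=8 → posterior Normal(207/196, 9/49)
obs 10: x=5 → posterior Normal(307/216, 1/6)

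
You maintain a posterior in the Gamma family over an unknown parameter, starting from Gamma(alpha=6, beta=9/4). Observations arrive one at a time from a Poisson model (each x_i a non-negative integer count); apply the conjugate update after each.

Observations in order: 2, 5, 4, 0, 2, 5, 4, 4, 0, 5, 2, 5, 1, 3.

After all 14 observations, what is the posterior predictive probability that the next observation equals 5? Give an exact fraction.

obs 1: x=2 → posterior Gamma(8, 13/4)
obs 2: x=5 → posterior Gamma(13, 17/4)
obs 3: x=4 → posterior Gamma(17, 21/4)
obs 4: x=0 → posterior Gamma(17, 25/4)
obs 5: x=2 → posterior Gamma(19, 29/4)
obs 6: x=5 → posterior Gamma(24, 33/4)
obs 7: x=4 → posterior Gamma(28, 37/4)
obs 8: x=4 → posterior Gamma(32, 41/4)
obs 9: x=0 → posterior Gamma(32, 45/4)
obs 10: x=5 → posterior Gamma(37, 49/4)
obs 11: x=2 → posterior Gamma(39, 53/4)
obs 12: x=5 → posterior Gamma(44, 57/4)
obs 13: x=1 → posterior Gamma(45, 61/4)
obs 14: x=3 → posterior Gamma(48, 65/4)

928580193972028917248555880395881474733652496404528023008315358310937881469726562500000000000000/9591368002339952289706520408869791033481243750136084156392305329679147024986395259004265253206503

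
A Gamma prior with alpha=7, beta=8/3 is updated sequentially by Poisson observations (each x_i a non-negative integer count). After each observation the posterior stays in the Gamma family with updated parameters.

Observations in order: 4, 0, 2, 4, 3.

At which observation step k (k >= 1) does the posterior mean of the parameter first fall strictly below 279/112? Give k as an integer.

k = 2

obs 1: x=4 → posterior Gamma(11, 11/3)
obs 2: x=0 → posterior Gamma(11, 14/3)
obs 3: x=2 → posterior Gamma(13, 17/3)
obs 4: x=4 → posterior Gamma(17, 20/3)
obs 5: x=3 → posterior Gamma(20, 23/3)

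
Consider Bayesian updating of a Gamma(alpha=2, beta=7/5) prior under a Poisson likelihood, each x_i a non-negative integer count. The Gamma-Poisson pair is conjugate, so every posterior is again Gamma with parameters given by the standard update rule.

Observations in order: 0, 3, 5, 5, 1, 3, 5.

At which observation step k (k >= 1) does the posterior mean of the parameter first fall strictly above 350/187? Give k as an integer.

obs 1: x=0 → posterior Gamma(2, 12/5)
obs 2: x=3 → posterior Gamma(5, 17/5)
obs 3: x=5 → posterior Gamma(10, 22/5)
obs 4: x=5 → posterior Gamma(15, 27/5)
obs 5: x=1 → posterior Gamma(16, 32/5)
obs 6: x=3 → posterior Gamma(19, 37/5)
obs 7: x=5 → posterior Gamma(24, 42/5)

k = 3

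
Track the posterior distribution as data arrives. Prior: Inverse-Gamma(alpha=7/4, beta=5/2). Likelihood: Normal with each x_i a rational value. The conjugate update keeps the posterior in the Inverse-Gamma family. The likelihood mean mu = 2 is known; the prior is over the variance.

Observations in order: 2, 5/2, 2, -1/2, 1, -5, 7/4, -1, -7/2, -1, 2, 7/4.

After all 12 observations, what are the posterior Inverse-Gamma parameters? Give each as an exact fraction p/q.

alpha=31/4, beta=879/16

obs 1: x=2 → posterior Inverse-Gamma(9/4, 5/2)
obs 2: x=5/2 → posterior Inverse-Gamma(11/4, 21/8)
obs 3: x=2 → posterior Inverse-Gamma(13/4, 21/8)
obs 4: x=-1/2 → posterior Inverse-Gamma(15/4, 23/4)
obs 5: x=1 → posterior Inverse-Gamma(17/4, 25/4)
obs 6: x=-5 → posterior Inverse-Gamma(19/4, 123/4)
obs 7: x=7/4 → posterior Inverse-Gamma(21/4, 985/32)
obs 8: x=-1 → posterior Inverse-Gamma(23/4, 1129/32)
obs 9: x=-7/2 → posterior Inverse-Gamma(25/4, 1613/32)
obs 10: x=-1 → posterior Inverse-Gamma(27/4, 1757/32)
obs 11: x=2 → posterior Inverse-Gamma(29/4, 1757/32)
obs 12: x=7/4 → posterior Inverse-Gamma(31/4, 879/16)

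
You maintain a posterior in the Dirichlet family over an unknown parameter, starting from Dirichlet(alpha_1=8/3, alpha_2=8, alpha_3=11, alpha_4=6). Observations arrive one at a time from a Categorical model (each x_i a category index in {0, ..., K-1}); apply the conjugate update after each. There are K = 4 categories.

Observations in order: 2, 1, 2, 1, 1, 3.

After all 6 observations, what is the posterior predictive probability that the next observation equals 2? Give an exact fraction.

obs 1: x=2 → posterior Dirichlet(8/3, 8, 12, 6)
obs 2: x=1 → posterior Dirichlet(8/3, 9, 12, 6)
obs 3: x=2 → posterior Dirichlet(8/3, 9, 13, 6)
obs 4: x=1 → posterior Dirichlet(8/3, 10, 13, 6)
obs 5: x=1 → posterior Dirichlet(8/3, 11, 13, 6)
obs 6: x=3 → posterior Dirichlet(8/3, 11, 13, 7)

39/101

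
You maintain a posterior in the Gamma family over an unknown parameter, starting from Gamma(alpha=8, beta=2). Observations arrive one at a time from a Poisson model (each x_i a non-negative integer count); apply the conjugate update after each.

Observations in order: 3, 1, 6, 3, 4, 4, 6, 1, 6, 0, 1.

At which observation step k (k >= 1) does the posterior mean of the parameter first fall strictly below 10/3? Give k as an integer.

obs 1: x=3 → posterior Gamma(11, 3)
obs 2: x=1 → posterior Gamma(12, 4)
obs 3: x=6 → posterior Gamma(18, 5)
obs 4: x=3 → posterior Gamma(21, 6)
obs 5: x=4 → posterior Gamma(25, 7)
obs 6: x=4 → posterior Gamma(29, 8)
obs 7: x=6 → posterior Gamma(35, 9)
obs 8: x=1 → posterior Gamma(36, 10)
obs 9: x=6 → posterior Gamma(42, 11)
obs 10: x=0 → posterior Gamma(42, 12)
obs 11: x=1 → posterior Gamma(43, 13)

k = 2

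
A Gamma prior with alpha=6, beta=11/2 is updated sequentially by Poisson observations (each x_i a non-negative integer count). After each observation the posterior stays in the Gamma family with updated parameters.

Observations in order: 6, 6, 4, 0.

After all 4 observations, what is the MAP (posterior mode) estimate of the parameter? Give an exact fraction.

obs 1: x=6 → posterior Gamma(12, 13/2)
obs 2: x=6 → posterior Gamma(18, 15/2)
obs 3: x=4 → posterior Gamma(22, 17/2)
obs 4: x=0 → posterior Gamma(22, 19/2)

42/19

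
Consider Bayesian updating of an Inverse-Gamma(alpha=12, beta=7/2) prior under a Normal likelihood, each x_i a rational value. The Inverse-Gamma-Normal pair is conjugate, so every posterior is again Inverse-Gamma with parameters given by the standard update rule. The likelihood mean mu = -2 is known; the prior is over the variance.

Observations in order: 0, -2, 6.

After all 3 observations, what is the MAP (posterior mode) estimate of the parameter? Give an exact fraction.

75/29

obs 1: x=0 → posterior Inverse-Gamma(25/2, 11/2)
obs 2: x=-2 → posterior Inverse-Gamma(13, 11/2)
obs 3: x=6 → posterior Inverse-Gamma(27/2, 75/2)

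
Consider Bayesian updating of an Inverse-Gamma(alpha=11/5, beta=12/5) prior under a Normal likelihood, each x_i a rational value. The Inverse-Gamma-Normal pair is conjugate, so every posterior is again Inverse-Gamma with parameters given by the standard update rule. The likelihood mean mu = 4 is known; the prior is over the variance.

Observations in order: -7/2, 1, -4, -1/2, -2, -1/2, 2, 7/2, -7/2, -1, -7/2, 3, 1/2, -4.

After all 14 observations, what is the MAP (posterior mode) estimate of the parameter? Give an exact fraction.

8591/408

obs 1: x=-7/2 → posterior Inverse-Gamma(27/10, 1221/40)
obs 2: x=1 → posterior Inverse-Gamma(16/5, 1401/40)
obs 3: x=-4 → posterior Inverse-Gamma(37/10, 2681/40)
obs 4: x=-1/2 → posterior Inverse-Gamma(21/5, 1543/20)
obs 5: x=-2 → posterior Inverse-Gamma(47/10, 1903/20)
obs 6: x=-1/2 → posterior Inverse-Gamma(26/5, 4211/40)
obs 7: x=2 → posterior Inverse-Gamma(57/10, 4291/40)
obs 8: x=7/2 → posterior Inverse-Gamma(31/5, 537/5)
obs 9: x=-7/2 → posterior Inverse-Gamma(67/10, 5421/40)
obs 10: x=-1 → posterior Inverse-Gamma(36/5, 5921/40)
obs 11: x=-7/2 → posterior Inverse-Gamma(77/10, 3523/20)
obs 12: x=3 → posterior Inverse-Gamma(41/5, 3533/20)
obs 13: x=1/2 → posterior Inverse-Gamma(87/10, 7311/40)
obs 14: x=-4 → posterior Inverse-Gamma(46/5, 8591/40)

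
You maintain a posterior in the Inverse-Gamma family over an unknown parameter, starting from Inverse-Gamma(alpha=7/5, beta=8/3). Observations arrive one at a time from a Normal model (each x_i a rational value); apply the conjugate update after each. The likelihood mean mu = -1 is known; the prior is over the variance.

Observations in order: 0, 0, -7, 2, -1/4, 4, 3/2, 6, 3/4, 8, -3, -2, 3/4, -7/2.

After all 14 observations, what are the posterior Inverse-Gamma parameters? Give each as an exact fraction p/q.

alpha=42/5, beta=11113/96

obs 1: x=0 → posterior Inverse-Gamma(19/10, 19/6)
obs 2: x=0 → posterior Inverse-Gamma(12/5, 11/3)
obs 3: x=-7 → posterior Inverse-Gamma(29/10, 65/3)
obs 4: x=2 → posterior Inverse-Gamma(17/5, 157/6)
obs 5: x=-1/4 → posterior Inverse-Gamma(39/10, 2539/96)
obs 6: x=4 → posterior Inverse-Gamma(22/5, 3739/96)
obs 7: x=3/2 → posterior Inverse-Gamma(49/10, 4039/96)
obs 8: x=6 → posterior Inverse-Gamma(27/5, 6391/96)
obs 9: x=3/4 → posterior Inverse-Gamma(59/10, 3269/48)
obs 10: x=8 → posterior Inverse-Gamma(32/5, 5213/48)
obs 11: x=-3 → posterior Inverse-Gamma(69/10, 5309/48)
obs 12: x=-2 → posterior Inverse-Gamma(37/5, 5333/48)
obs 13: x=3/4 → posterior Inverse-Gamma(79/10, 10813/96)
obs 14: x=-7/2 → posterior Inverse-Gamma(42/5, 11113/96)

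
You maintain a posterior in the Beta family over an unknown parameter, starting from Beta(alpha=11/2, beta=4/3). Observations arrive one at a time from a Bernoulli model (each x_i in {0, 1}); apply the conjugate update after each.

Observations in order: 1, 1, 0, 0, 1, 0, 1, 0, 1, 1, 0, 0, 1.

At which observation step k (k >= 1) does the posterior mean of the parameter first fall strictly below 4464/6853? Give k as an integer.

obs 1: x=1 → posterior Beta(13/2, 4/3)
obs 2: x=1 → posterior Beta(15/2, 4/3)
obs 3: x=0 → posterior Beta(15/2, 7/3)
obs 4: x=0 → posterior Beta(15/2, 10/3)
obs 5: x=1 → posterior Beta(17/2, 10/3)
obs 6: x=0 → posterior Beta(17/2, 13/3)
obs 7: x=1 → posterior Beta(19/2, 13/3)
obs 8: x=0 → posterior Beta(19/2, 16/3)
obs 9: x=1 → posterior Beta(21/2, 16/3)
obs 10: x=1 → posterior Beta(23/2, 16/3)
obs 11: x=0 → posterior Beta(23/2, 19/3)
obs 12: x=0 → posterior Beta(23/2, 22/3)
obs 13: x=1 → posterior Beta(25/2, 22/3)

k = 8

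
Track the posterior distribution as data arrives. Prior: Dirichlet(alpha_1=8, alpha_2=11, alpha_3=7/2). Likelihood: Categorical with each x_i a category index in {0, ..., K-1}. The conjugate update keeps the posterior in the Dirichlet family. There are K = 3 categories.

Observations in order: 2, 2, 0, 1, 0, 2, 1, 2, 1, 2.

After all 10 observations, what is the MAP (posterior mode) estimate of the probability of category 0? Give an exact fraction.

obs 1: x=2 → posterior Dirichlet(8, 11, 9/2)
obs 2: x=2 → posterior Dirichlet(8, 11, 11/2)
obs 3: x=0 → posterior Dirichlet(9, 11, 11/2)
obs 4: x=1 → posterior Dirichlet(9, 12, 11/2)
obs 5: x=0 → posterior Dirichlet(10, 12, 11/2)
obs 6: x=2 → posterior Dirichlet(10, 12, 13/2)
obs 7: x=1 → posterior Dirichlet(10, 13, 13/2)
obs 8: x=2 → posterior Dirichlet(10, 13, 15/2)
obs 9: x=1 → posterior Dirichlet(10, 14, 15/2)
obs 10: x=2 → posterior Dirichlet(10, 14, 17/2)

18/59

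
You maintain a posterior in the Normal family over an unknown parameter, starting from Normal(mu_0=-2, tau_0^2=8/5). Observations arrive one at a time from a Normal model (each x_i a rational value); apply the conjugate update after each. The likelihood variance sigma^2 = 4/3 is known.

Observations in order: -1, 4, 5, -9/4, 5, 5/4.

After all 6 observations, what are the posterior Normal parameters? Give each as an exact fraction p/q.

mu_0=62/41, tau_0^2=8/41

obs 1: x=-1 → posterior Normal(-16/11, 8/11)
obs 2: x=4 → posterior Normal(8/17, 8/17)
obs 3: x=5 → posterior Normal(38/23, 8/23)
obs 4: x=-9/4 → posterior Normal(49/58, 8/29)
obs 5: x=5 → posterior Normal(109/70, 8/35)
obs 6: x=5/4 → posterior Normal(62/41, 8/41)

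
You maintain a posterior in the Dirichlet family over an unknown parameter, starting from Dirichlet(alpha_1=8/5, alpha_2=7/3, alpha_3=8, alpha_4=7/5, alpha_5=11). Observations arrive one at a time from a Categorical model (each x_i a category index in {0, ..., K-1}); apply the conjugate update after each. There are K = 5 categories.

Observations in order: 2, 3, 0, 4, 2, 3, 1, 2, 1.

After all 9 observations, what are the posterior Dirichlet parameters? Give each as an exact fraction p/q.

obs 1: x=2 → posterior Dirichlet(8/5, 7/3, 9, 7/5, 11)
obs 2: x=3 → posterior Dirichlet(8/5, 7/3, 9, 12/5, 11)
obs 3: x=0 → posterior Dirichlet(13/5, 7/3, 9, 12/5, 11)
obs 4: x=4 → posterior Dirichlet(13/5, 7/3, 9, 12/5, 12)
obs 5: x=2 → posterior Dirichlet(13/5, 7/3, 10, 12/5, 12)
obs 6: x=3 → posterior Dirichlet(13/5, 7/3, 10, 17/5, 12)
obs 7: x=1 → posterior Dirichlet(13/5, 10/3, 10, 17/5, 12)
obs 8: x=2 → posterior Dirichlet(13/5, 10/3, 11, 17/5, 12)
obs 9: x=1 → posterior Dirichlet(13/5, 13/3, 11, 17/5, 12)

alpha_1=13/5, alpha_2=13/3, alpha_3=11, alpha_4=17/5, alpha_5=12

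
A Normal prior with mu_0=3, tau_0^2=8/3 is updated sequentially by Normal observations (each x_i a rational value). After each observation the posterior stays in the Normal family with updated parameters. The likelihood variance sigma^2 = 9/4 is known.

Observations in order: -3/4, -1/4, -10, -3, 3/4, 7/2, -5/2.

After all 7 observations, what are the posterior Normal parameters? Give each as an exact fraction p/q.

obs 1: x=-3/4 → posterior Normal(57/59, 72/59)
obs 2: x=-1/4 → posterior Normal(7/13, 72/91)
obs 3: x=-10 → posterior Normal(-271/123, 24/41)
obs 4: x=-3 → posterior Normal(-367/155, 72/155)
obs 5: x=3/4 → posterior Normal(-343/187, 72/187)
obs 6: x=7/2 → posterior Normal(-77/73, 24/73)
obs 7: x=-5/2 → posterior Normal(-311/251, 72/251)

mu_0=-311/251, tau_0^2=72/251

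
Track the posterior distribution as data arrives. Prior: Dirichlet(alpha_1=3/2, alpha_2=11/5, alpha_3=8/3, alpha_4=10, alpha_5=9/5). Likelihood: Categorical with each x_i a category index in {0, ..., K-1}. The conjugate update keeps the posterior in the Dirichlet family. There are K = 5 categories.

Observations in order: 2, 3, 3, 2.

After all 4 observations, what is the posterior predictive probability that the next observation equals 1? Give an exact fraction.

66/665

obs 1: x=2 → posterior Dirichlet(3/2, 11/5, 11/3, 10, 9/5)
obs 2: x=3 → posterior Dirichlet(3/2, 11/5, 11/3, 11, 9/5)
obs 3: x=3 → posterior Dirichlet(3/2, 11/5, 11/3, 12, 9/5)
obs 4: x=2 → posterior Dirichlet(3/2, 11/5, 14/3, 12, 9/5)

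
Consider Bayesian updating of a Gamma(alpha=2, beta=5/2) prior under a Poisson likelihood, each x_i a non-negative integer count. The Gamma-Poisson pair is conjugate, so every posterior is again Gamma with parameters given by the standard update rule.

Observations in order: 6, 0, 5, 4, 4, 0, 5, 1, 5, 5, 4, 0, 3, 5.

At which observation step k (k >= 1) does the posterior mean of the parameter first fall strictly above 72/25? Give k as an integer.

k = 10

obs 1: x=6 → posterior Gamma(8, 7/2)
obs 2: x=0 → posterior Gamma(8, 9/2)
obs 3: x=5 → posterior Gamma(13, 11/2)
obs 4: x=4 → posterior Gamma(17, 13/2)
obs 5: x=4 → posterior Gamma(21, 15/2)
obs 6: x=0 → posterior Gamma(21, 17/2)
obs 7: x=5 → posterior Gamma(26, 19/2)
obs 8: x=1 → posterior Gamma(27, 21/2)
obs 9: x=5 → posterior Gamma(32, 23/2)
obs 10: x=5 → posterior Gamma(37, 25/2)
obs 11: x=4 → posterior Gamma(41, 27/2)
obs 12: x=0 → posterior Gamma(41, 29/2)
obs 13: x=3 → posterior Gamma(44, 31/2)
obs 14: x=5 → posterior Gamma(49, 33/2)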